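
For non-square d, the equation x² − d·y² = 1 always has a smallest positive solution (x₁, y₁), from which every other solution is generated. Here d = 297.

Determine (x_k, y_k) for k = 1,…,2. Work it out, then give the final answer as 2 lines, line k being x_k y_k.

48599 2820
4723725601 274098360

√297 = [17; 4,3,1,1,2,1,1,3,4,34, …], period ℓ=10 (even) → k=9
k=0  a_k=17  p_k/q_k = 17/1
…
k=5  a_k=2  p_k/q_k = 1327/77
…
k=8  a_k=3  p_k/q_k = 11357/659
k=9  a_k=4  p_k/q_k = 48599/2820
fundamental: x₁=48599, y₁=2820  (since 2361862801 − 297·7952400 = 1)
(x_2, y_2) = (48599·48599 + 297·2820·2820, 48599·2820 + 2820·48599) = (4723725601, 274098360)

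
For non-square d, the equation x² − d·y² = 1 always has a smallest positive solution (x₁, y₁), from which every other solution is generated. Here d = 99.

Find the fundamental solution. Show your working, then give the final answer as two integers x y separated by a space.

√99 = [9; 1,18, …], period ℓ=2 (even) → k=1
i=0: a=9 ⇒ p=9, q=1
i=1: a=1 ⇒ p=10, q=1
(x₁, y₁) = (10, 1);  10² − 99·1² = 1 ✓

10 1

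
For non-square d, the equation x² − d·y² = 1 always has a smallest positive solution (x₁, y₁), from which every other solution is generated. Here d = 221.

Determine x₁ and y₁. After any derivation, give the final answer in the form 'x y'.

d=221: √d = [14; 1,6,2,6,1,28] (ℓ=6, even), read p_5/q_5
i=0: a=14 ⇒ p=14, q=1
…
i=2: a=6 ⇒ p=104, q=7
i=3: a=2 ⇒ p=223, q=15
i=4: a=6 ⇒ p=1442, q=97
i=5: a=1 ⇒ p=1665, q=112
→ (1665, 112).  Check: 1665²=2772225, 221·112²=2772224, difference 1.

1665 112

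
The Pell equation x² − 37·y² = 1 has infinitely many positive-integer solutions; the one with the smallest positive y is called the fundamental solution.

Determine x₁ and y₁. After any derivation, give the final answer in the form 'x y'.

√37 → a₀=6, period (12); ℓ=1 odd so k=1
a_0=6:  p_0=6·1+0=6,  q_0=6·0+1=1
a_1=12:  p_1=12·6+1=73,  q_1=12·1+0=12
→ (73, 12).  Check: 73²=5329, 37·12²=5328, difference 1.

73 12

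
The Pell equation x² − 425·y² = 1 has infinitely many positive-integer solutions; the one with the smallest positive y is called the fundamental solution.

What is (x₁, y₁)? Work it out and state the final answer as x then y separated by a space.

[20; 1,1,1,1,1,1,40] for √425; ℓ=7 ⇒ convergent index 13
i=0: a=20 ⇒ p=20, q=1
i=1: a=1 ⇒ p=21, q=1
i=2: a=1 ⇒ p=41, q=2
i=3: a=1 ⇒ p=62, q=3
…
i=5: a=1 ⇒ p=165, q=8
…
i=8: a=1 ⇒ p=11153, q=541
i=9: a=1 ⇒ p=22038, q=1069
…
i=12: a=1 ⇒ p=88420, q=4289
i=13: a=1 ⇒ p=143649, q=6968
(x₁, y₁) = (143649, 6968);  143649² − 425·6968² = 1 ✓

143649 6968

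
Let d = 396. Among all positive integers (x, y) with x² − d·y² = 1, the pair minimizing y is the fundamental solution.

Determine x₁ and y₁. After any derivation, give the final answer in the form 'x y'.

[19; 1,8,1,38] for √396; ℓ=4 ⇒ convergent index 3
k=0  a_k=19  p_k/q_k = 19/1
…
k=2  a_k=8  p_k/q_k = 179/9
k=3  a_k=1  p_k/q_k = 199/10
fundamental: x₁=199, y₁=10  (since 39601 − 396·100 = 1)

199 10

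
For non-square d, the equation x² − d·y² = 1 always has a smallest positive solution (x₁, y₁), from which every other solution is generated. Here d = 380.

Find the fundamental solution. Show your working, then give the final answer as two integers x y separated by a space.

d=380: √d = [19; 2,38] (ℓ=2, even), read p_1/q_1
step 0: (19, 1)  from 19·(1,0) + (0,1)
step 1: (39, 2)  from 2·(19,1) + (1,0)
fundamental: x₁=39, y₁=2  (since 1521 − 380·4 = 1)

39 2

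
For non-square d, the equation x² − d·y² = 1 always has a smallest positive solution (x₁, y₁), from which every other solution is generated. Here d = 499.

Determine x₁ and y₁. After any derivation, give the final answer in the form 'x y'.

√499 = [22; 2,1,21,1,2,44, …], period ℓ=6 (even) → k=5
i=0: a=22 ⇒ p=22, q=1
i=1: a=2 ⇒ p=45, q=2
i=2: a=1 ⇒ p=67, q=3
…
i=4: a=1 ⇒ p=1519, q=68
i=5: a=2 ⇒ p=4490, q=201
fundamental: x₁=4490, y₁=201  (since 20160100 − 499·40401 = 1)

4490 201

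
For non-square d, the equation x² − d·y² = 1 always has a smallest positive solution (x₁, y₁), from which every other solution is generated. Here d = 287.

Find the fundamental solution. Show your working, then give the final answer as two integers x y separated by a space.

288 17

d=287: √d = [16; 1,15,1,32] (ℓ=4, even), read p_3/q_3
k=0  a_k=16  p_k/q_k = 16/1
k=1  a_k=1  p_k/q_k = 17/1
k=2  a_k=15  p_k/q_k = 271/16
k=3  a_k=1  p_k/q_k = 288/17
→ (288, 17).  Check: 288²=82944, 287·17²=82943, difference 1.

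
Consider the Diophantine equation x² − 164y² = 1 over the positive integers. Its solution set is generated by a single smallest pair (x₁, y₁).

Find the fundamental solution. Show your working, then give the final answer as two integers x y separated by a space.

√164 = [12; 1,4,6,4,1,24, …], period ℓ=6 (even) → k=5
a_0=12:  p_0=12·1+0=12,  q_0=12·0+1=1
…
a_3=6:  p_3=6·64+13=397,  q_3=6·5+1=31
a_4=4:  p_4=4·397+64=1652,  q_4=4·31+5=129
a_5=1:  p_5=1·1652+397=2049,  q_5=1·129+31=160
(x₁, y₁) = (2049, 160);  2049² − 164·160² = 1 ✓

2049 160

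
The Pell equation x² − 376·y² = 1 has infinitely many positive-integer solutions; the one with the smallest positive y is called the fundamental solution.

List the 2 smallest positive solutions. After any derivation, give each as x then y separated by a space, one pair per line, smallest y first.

2143295 110532
9187426914049 473805365880

[19; 2,1,1,3,1,…,1,2,38] for √376; ℓ=16 ⇒ convergent index 15
k=0  a_k=19  p_k/q_k = 19/1
…
k=7  a_k=2  p_k/q_k = 2928/151
k=8  a_k=4  p_k/q_k = 12953/668
…
k=13  a_k=1  p_k/q_k = 468441/24158
k=14  a_k=1  p_k/q_k = 837427/43187
k=15  a_k=2  p_k/q_k = 2143295/110532
fundamental: x₁=2143295, y₁=110532  (since 4593713457025 − 376·12217323024 = 1)
k=2:  x_2 = 2143295·2143295+376·110532·110532 = 9187426914049,  y_2 = 2143295·110532+110532·2143295 = 473805365880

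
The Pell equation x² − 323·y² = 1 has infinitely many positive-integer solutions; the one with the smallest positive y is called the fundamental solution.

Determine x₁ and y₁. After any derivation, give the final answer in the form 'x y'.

18 1

[17; 1,34] for √323; ℓ=2 ⇒ convergent index 1
i=0: a=17 ⇒ p=17, q=1
i=1: a=1 ⇒ p=18, q=1
→ (18, 1).  Check: 18²=324, 323·1²=323, difference 1.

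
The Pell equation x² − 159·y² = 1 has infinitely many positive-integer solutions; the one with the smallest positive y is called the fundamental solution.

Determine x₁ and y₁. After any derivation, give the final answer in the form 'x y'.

1324 105

d=159: √d = [12; 1,1,1,1,3,1,1,1,1,24] (ℓ=10, even), read p_9/q_9
k=0  a_k=12  p_k/q_k = 12/1
k=1  a_k=1  p_k/q_k = 13/1
k=2  a_k=1  p_k/q_k = 25/2
k=3  a_k=1  p_k/q_k = 38/3
k=4  a_k=1  p_k/q_k = 63/5
k=5  a_k=3  p_k/q_k = 227/18
k=6  a_k=1  p_k/q_k = 290/23
k=7  a_k=1  p_k/q_k = 517/41
k=8  a_k=1  p_k/q_k = 807/64
k=9  a_k=1  p_k/q_k = 1324/105
fundamental: x₁=1324, y₁=105  (since 1752976 − 159·11025 = 1)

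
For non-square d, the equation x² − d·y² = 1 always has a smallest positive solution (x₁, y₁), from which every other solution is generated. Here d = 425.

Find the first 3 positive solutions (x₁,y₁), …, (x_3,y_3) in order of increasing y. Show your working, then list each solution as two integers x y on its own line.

143649 6968
41270070401 2001892464
11856808685922849 575139701115304

d=425: √d = [20; 1,1,1,1,1,1,40] (ℓ=7, odd), read p_13/q_13
a_0=20:  p_0=20·1+0=20,  q_0=20·0+1=1
…
a_2=1:  p_2=1·21+20=41,  q_2=1·1+1=2
a_3=1:  p_3=1·41+21=62,  q_3=1·2+1=3
…
a_6=1:  p_6=1·165+103=268,  q_6=1·8+5=13
a_7=40:  p_7=40·268+165=10885,  q_7=40·13+8=528
…
a_9=1:  p_9=1·11153+10885=22038,  q_9=1·541+528=1069
…
a_11=1:  p_11=1·33191+22038=55229,  q_11=1·1610+1069=2679
a_12=1:  p_12=1·55229+33191=88420,  q_12=1·2679+1610=4289
a_13=1:  p_13=1·88420+55229=143649,  q_13=1·4289+2679=6968
(x₁, y₁) = (143649, 6968);  143649² − 425·6968² = 1 ✓
k=2:  x_2 = 143649·143649+425·6968·6968 = 41270070401,  y_2 = 143649·6968+6968·143649 = 2001892464
k=3:  x_3 = 143649·41270070401+425·6968·2001892464 = 11856808685922849,  y_3 = 143649·2001892464+6968·41270070401 = 575139701115304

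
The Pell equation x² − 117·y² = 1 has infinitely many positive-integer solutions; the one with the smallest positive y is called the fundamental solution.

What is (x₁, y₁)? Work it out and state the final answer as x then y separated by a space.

649 60

√117 → a₀=10, period (1,4,2,4,1,20); ℓ=6 even so k=5
i=0: a=10 ⇒ p=10, q=1
i=1: a=1 ⇒ p=11, q=1
…
i=3: a=2 ⇒ p=119, q=11
i=4: a=4 ⇒ p=530, q=49
i=5: a=1 ⇒ p=649, q=60
fundamental: x₁=649, y₁=60  (since 421201 − 117·3600 = 1)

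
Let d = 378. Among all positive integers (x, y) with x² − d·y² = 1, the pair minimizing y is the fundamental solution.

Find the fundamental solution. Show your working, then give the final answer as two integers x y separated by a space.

8749 450

√378 → a₀=19, period (2,3,1,4,1,3,2,38); ℓ=8 even so k=7
i=0: a=19 ⇒ p=19, q=1
i=1: a=2 ⇒ p=39, q=2
i=2: a=3 ⇒ p=136, q=7
i=3: a=1 ⇒ p=175, q=9
i=4: a=4 ⇒ p=836, q=43
i=5: a=1 ⇒ p=1011, q=52
i=6: a=3 ⇒ p=3869, q=199
i=7: a=2 ⇒ p=8749, q=450
→ (8749, 450).  Check: 8749²=76545001, 378·450²=76545000, difference 1.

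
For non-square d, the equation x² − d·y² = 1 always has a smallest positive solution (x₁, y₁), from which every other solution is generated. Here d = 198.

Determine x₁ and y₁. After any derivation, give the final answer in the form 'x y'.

197 14

√198 → a₀=14, period (14,28); ℓ=2 even so k=1
step 0: (14, 1)  from 14·(1,0) + (0,1)
step 1: (197, 14)  from 14·(14,1) + (1,0)
(x₁, y₁) = (197, 14);  197² − 198·14² = 1 ✓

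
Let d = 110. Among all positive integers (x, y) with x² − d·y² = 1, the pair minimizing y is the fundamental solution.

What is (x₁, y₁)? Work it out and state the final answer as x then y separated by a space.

√110 = [10; 2,20, …], period ℓ=2 (even) → k=1
k=0  a_k=10  p_k/q_k = 10/1
k=1  a_k=2  p_k/q_k = 21/2
fundamental: x₁=21, y₁=2  (since 441 − 110·4 = 1)

21 2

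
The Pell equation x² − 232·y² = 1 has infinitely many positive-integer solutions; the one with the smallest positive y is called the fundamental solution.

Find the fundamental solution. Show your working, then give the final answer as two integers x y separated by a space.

[15; 4,3,7,3,4,30] for √232; ℓ=6 ⇒ convergent index 5
k=0  a_k=15  p_k/q_k = 15/1
k=1  a_k=4  p_k/q_k = 61/4
…
k=4  a_k=3  p_k/q_k = 4539/298
k=5  a_k=4  p_k/q_k = 19603/1287
→ (19603, 1287).  Check: 19603²=384277609, 232·1287²=384277608, difference 1.

19603 1287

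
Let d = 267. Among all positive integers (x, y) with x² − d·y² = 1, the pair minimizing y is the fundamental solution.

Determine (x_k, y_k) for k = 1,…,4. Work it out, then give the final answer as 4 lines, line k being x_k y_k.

√267 = [16; 2,1,15,1,2,32, …], period ℓ=6 (even) → k=5
a_0=16:  p_0=16·1+0=16,  q_0=16·0+1=1
a_1=2:  p_1=2·16+1=33,  q_1=2·1+0=2
a_2=1:  p_2=1·33+16=49,  q_2=1·2+1=3
a_3=15:  p_3=15·49+33=768,  q_3=15·3+2=47
a_4=1:  p_4=1·768+49=817,  q_4=1·47+3=50
a_5=2:  p_5=2·817+768=2402,  q_5=2·50+47=147
→ (2402, 147).  Check: 2402²=5769604, 267·147²=5769603, difference 1.
k=2:  x_2 = 2402·2402+267·147·147 = 11539207,  y_2 = 2402·147+147·2402 = 706188
k=3:  x_3 = 2402·11539207+267·147·706188 = 55434348026,  y_3 = 2402·706188+147·11539207 = 3392527005
k=4:  x_4 = 2402·55434348026+267·147·3392527005 = 266306596377697,  y_4 = 2402·3392527005+147·55434348026 = 16297699025832

2402 147
11539207 706188
55434348026 3392527005
266306596377697 16297699025832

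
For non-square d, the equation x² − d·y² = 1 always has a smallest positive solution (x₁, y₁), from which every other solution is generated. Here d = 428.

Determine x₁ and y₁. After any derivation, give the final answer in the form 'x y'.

1850887 89466

√428 = [20; 1,2,4,1,5,10,5,1,4,2,1,40, …], period ℓ=12 (even) → k=11
k=0  a_k=20  p_k/q_k = 20/1
k=1  a_k=1  p_k/q_k = 21/1
k=2  a_k=2  p_k/q_k = 62/3
k=3  a_k=4  p_k/q_k = 269/13
k=4  a_k=1  p_k/q_k = 331/16
…
k=6  a_k=10  p_k/q_k = 19571/946
k=7  a_k=5  p_k/q_k = 99779/4823
k=8  a_k=1  p_k/q_k = 119350/5769
…
k=10  a_k=2  p_k/q_k = 1273708/61567
k=11  a_k=1  p_k/q_k = 1850887/89466
fundamental: x₁=1850887, y₁=89466  (since 3425782686769 − 428·8004165156 = 1)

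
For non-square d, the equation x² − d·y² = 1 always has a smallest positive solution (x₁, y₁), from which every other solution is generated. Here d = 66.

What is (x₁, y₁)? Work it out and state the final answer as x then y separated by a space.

√66 = [8; 8,16, …], period ℓ=2 (even) → k=1
step 0: (8, 1)  from 8·(1,0) + (0,1)
step 1: (65, 8)  from 8·(8,1) + (1,0)
→ (65, 8).  Check: 65²=4225, 66·8²=4224, difference 1.

65 8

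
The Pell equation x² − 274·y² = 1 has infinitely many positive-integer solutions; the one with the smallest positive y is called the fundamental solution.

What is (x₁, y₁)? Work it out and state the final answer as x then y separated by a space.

√274 → a₀=16, period (1,1,4,4,1,1,32); ℓ=7 odd so k=13
i=0: a=16 ⇒ p=16, q=1
…
i=2: a=1 ⇒ p=33, q=2
i=3: a=4 ⇒ p=149, q=9
i=4: a=4 ⇒ p=629, q=38
…
i=7: a=32 ⇒ p=45802, q=2767
i=8: a=1 ⇒ p=47209, q=2852
i=9: a=1 ⇒ p=93011, q=5619
i=10: a=4 ⇒ p=419253, q=25328
i=11: a=4 ⇒ p=1770023, q=106931
i=12: a=1 ⇒ p=2189276, q=132259
i=13: a=1 ⇒ p=3959299, q=239190
→ (3959299, 239190).  Check: 3959299²=15676048571401, 274·239190²=15676048571400, difference 1.

3959299 239190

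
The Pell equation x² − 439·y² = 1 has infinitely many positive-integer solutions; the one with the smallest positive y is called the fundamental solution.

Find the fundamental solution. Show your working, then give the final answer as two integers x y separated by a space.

440 21

[20; 1,19,1,40] for √439; ℓ=4 ⇒ convergent index 3
step 0: (20, 1)  from 20·(1,0) + (0,1)
…
step 2: (419, 20)  from 19·(21,1) + (20,1)
step 3: (440, 21)  from 1·(419,20) + (21,1)
→ (440, 21).  Check: 440²=193600, 439·21²=193599, difference 1.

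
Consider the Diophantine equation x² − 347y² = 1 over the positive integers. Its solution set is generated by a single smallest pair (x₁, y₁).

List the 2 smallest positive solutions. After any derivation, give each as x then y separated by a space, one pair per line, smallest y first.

√347 = [18; 1,1,1,2,4,…,1,1,36, …], period ℓ=14 (even) → k=13
i=0: a=18 ⇒ p=18, q=1
…
i=3: a=1 ⇒ p=56, q=3
…
i=5: a=4 ⇒ p=652, q=35
i=6: a=1 ⇒ p=801, q=43
…
i=9: a=4 ⇒ p=74549, q=4002
i=10: a=2 ⇒ p=164168, q=8813
i=11: a=1 ⇒ p=238717, q=12815
i=12: a=1 ⇒ p=402885, q=21628
i=13: a=1 ⇒ p=641602, q=34443
(x₁, y₁) = (641602, 34443);  641602² − 347·34443² = 1 ✓
(641602+34443√347)^2 = 823306252807 + 44197395372√347

641602 34443
823306252807 44197395372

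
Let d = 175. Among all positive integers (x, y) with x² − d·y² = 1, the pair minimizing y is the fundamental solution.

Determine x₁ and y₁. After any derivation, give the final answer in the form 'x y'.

d=175: √d = [13; 4,2,1,2,4,26] (ℓ=6, even), read p_5/q_5
step 0: (13, 1)  from 13·(1,0) + (0,1)
…
step 4: (463, 35)  from 2·(172,13) + (119,9)
step 5: (2024, 153)  from 4·(463,35) + (172,13)
→ (2024, 153).  Check: 2024²=4096576, 175·153²=4096575, difference 1.

2024 153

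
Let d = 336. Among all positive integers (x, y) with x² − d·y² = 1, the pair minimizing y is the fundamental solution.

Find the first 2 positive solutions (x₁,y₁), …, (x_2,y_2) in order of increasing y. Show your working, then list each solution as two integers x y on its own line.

[18; 3,36] for √336; ℓ=2 ⇒ convergent index 1
a_0=18:  p_0=18·1+0=18,  q_0=18·0+1=1
a_1=3:  p_1=3·18+1=55,  q_1=3·1+0=3
→ (55, 3).  Check: 55²=3025, 336·3²=3024, difference 1.
k=2:  x_2 = 55·55+336·3·3 = 6049,  y_2 = 55·3+3·55 = 330

55 3
6049 330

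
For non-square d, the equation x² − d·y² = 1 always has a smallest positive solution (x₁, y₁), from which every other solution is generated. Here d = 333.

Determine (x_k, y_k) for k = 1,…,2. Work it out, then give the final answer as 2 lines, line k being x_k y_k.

√333 → a₀=18, period (4,36); ℓ=2 even so k=1
step 0: (18, 1)  from 18·(1,0) + (0,1)
step 1: (73, 4)  from 4·(18,1) + (1,0)
(x₁, y₁) = (73, 4);  73² − 333·4² = 1 ✓
(73+4√333)^2 = 10657 + 584√333

73 4
10657 584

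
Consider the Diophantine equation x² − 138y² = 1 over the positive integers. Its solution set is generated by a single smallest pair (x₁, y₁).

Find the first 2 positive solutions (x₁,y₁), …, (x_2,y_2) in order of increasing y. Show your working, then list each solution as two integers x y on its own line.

d=138: √d = [11; 1,2,1,22] (ℓ=4, even), read p_3/q_3
k=0  a_k=11  p_k/q_k = 11/1
…
k=2  a_k=2  p_k/q_k = 35/3
k=3  a_k=1  p_k/q_k = 47/4
fundamental: x₁=47, y₁=4  (since 2209 − 138·16 = 1)
(47+4√138)^2 = 4417 + 376√138

47 4
4417 376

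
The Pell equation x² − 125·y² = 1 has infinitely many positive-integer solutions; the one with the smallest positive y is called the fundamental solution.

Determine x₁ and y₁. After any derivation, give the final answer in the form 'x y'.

930249 83204

√125 → a₀=11, period (5,1,1,5,22); ℓ=5 odd so k=9
step 0: (11, 1)  from 11·(1,0) + (0,1)
step 1: (56, 5)  from 5·(11,1) + (1,0)
step 2: (67, 6)  from 1·(56,5) + (11,1)
step 3: (123, 11)  from 1·(67,6) + (56,5)
step 4: (682, 61)  from 5·(123,11) + (67,6)
step 5: (15127, 1353)  from 22·(682,61) + (123,11)
step 6: (76317, 6826)  from 5·(15127,1353) + (682,61)
step 7: (91444, 8179)  from 1·(76317,6826) + (15127,1353)
step 8: (167761, 15005)  from 1·(91444,8179) + (76317,6826)
step 9: (930249, 83204)  from 5·(167761,15005) + (91444,8179)
→ (930249, 83204).  Check: 930249²=865363202001, 125·83204²=865363202000, difference 1.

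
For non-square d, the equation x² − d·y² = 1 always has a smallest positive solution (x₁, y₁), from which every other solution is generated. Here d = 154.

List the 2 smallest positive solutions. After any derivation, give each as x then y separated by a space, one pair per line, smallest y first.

√154 = [12; 2,2,3,1,2,1,3,2,2,24, …], period ℓ=10 (even) → k=9
i=0: a=12 ⇒ p=12, q=1
…
i=6: a=1 ⇒ p=1030, q=83
…
i=8: a=2 ⇒ p=8724, q=703
i=9: a=2 ⇒ p=21295, q=1716
fundamental: x₁=21295, y₁=1716  (since 453477025 − 154·2944656 = 1)
(x_2, y_2) = (21295·21295 + 154·1716·1716, 21295·1716 + 1716·21295) = (906954049, 73084440)

21295 1716
906954049 73084440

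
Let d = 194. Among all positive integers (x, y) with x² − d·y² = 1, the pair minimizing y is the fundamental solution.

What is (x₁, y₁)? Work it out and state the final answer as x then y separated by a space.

√194 = [13; 1,12,1,26, …], period ℓ=4 (even) → k=3
step 0: (13, 1)  from 13·(1,0) + (0,1)
step 1: (14, 1)  from 1·(13,1) + (1,0)
step 2: (181, 13)  from 12·(14,1) + (13,1)
step 3: (195, 14)  from 1·(181,13) + (14,1)
fundamental: x₁=195, y₁=14  (since 38025 − 194·196 = 1)

195 14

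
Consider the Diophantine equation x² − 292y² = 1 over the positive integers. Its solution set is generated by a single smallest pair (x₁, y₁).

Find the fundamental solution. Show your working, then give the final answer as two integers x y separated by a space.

d=292: √d = [17; 11,2,1,3,8,3,1,2,11,34] (ℓ=10, even), read p_9/q_9
a_0=17:  p_0=17·1+0=17,  q_0=17·0+1=1
…
a_3=1:  p_3=1·393+188=581,  q_3=1·23+11=34
…
a_8=2:  p_8=2·72812+55143=200767,  q_8=2·4261+3227=11749
a_9=11:  p_9=11·200767+72812=2281249,  q_9=11·11749+4261=133500
fundamental: x₁=2281249, y₁=133500  (since 5204097000001 − 292·17822250000 = 1)

2281249 133500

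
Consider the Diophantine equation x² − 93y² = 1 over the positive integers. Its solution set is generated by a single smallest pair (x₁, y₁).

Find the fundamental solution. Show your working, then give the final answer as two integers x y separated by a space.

12151 1260

√93 = [9; 1,1,1,4,6,4,1,1,1,18, …], period ℓ=10 (even) → k=9
k=0  a_k=9  p_k/q_k = 9/1
…
k=2  a_k=1  p_k/q_k = 19/2
k=3  a_k=1  p_k/q_k = 29/3
k=4  a_k=4  p_k/q_k = 135/14
k=5  a_k=6  p_k/q_k = 839/87
k=6  a_k=4  p_k/q_k = 3491/362
k=7  a_k=1  p_k/q_k = 4330/449
k=8  a_k=1  p_k/q_k = 7821/811
k=9  a_k=1  p_k/q_k = 12151/1260
fundamental: x₁=12151, y₁=1260  (since 147646801 − 93·1587600 = 1)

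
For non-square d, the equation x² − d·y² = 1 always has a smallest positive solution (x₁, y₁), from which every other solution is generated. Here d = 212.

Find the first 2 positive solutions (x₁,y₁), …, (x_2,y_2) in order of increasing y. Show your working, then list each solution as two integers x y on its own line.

d=212: √d = [14; 1,1,3,1,1,…,1,1,28] (ℓ=14, even), read p_13/q_13
k=0  a_k=14  p_k/q_k = 14/1
…
k=2  a_k=1  p_k/q_k = 29/2
…
k=5  a_k=1  p_k/q_k = 233/16
…
k=8  a_k=1  p_k/q_k = 2781/191
…
k=10  a_k=1  p_k/q_k = 7979/548
…
k=12  a_k=1  p_k/q_k = 37114/2549
k=13  a_k=1  p_k/q_k = 66249/4550
(x₁, y₁) = (66249, 4550);  66249² − 212·4550² = 1 ✓
k=2:  x_2 = 66249·66249+212·4550·4550 = 8777860001,  y_2 = 66249·4550+4550·66249 = 602865900

66249 4550
8777860001 602865900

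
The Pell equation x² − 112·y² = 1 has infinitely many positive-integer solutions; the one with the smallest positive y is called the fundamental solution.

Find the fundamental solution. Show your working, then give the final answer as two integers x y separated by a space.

127 12

d=112: √d = [10; 1,1,2,1,1,20] (ℓ=6, even), read p_5/q_5
k=0  a_k=10  p_k/q_k = 10/1
…
k=2  a_k=1  p_k/q_k = 21/2
…
k=4  a_k=1  p_k/q_k = 74/7
k=5  a_k=1  p_k/q_k = 127/12
→ (127, 12).  Check: 127²=16129, 112·12²=16128, difference 1.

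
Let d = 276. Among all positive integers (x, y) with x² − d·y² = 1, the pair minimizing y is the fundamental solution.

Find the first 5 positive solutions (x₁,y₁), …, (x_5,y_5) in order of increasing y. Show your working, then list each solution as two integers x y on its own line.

7775 468
120901249 7277400
1880014414175 113163569532
29234224019520001 1759693498945200
454592181623521601375 27363233795434290468

d=276: √d = [16; 1,1,1,1,2,2,2,1,1,1,1,32] (ℓ=12, even), read p_11/q_11
step 0: (16, 1)  from 16·(1,0) + (0,1)
step 1: (17, 1)  from 1·(16,1) + (1,0)
…
step 3: (50, 3)  from 1·(33,2) + (17,1)
…
step 7: (1246, 75)  from 2·(515,31) + (216,13)
step 8: (1761, 106)  from 1·(1246,75) + (515,31)
…
step 10: (4768, 287)  from 1·(3007,181) + (1761,106)
step 11: (7775, 468)  from 1·(4768,287) + (3007,181)
→ (7775, 468).  Check: 7775²=60450625, 276·468²=60450624, difference 1.
k=2:  x_2 = 7775·7775+276·468·468 = 120901249,  y_2 = 7775·468+468·7775 = 7277400
k=3:  x_3 = 7775·120901249+276·468·7277400 = 1880014414175,  y_3 = 7775·7277400+468·120901249 = 113163569532
k=4:  x_4 = 7775·1880014414175+276·468·113163569532 = 29234224019520001,  y_4 = 7775·113163569532+468·1880014414175 = 1759693498945200
k=5:  x_5 = 7775·29234224019520001+276·468·1759693498945200 = 454592181623521601375,  y_5 = 7775·1759693498945200+468·29234224019520001 = 27363233795434290468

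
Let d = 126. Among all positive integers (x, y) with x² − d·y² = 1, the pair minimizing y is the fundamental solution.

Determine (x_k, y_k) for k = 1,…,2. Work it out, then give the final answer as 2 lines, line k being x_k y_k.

√126 → a₀=11, period (4,2,4,22); ℓ=4 even so k=3
k=0  a_k=11  p_k/q_k = 11/1
…
k=2  a_k=2  p_k/q_k = 101/9
k=3  a_k=4  p_k/q_k = 449/40
(x₁, y₁) = (449, 40);  449² − 126·40² = 1 ✓
(449+40√126)^2 = 403201 + 35920√126

449 40
403201 35920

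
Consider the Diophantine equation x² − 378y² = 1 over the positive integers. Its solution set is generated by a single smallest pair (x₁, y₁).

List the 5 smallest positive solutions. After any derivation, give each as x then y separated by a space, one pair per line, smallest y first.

√378 = [19; 2,3,1,4,1,3,2,38, …], period ℓ=8 (even) → k=7
i=0: a=19 ⇒ p=19, q=1
i=1: a=2 ⇒ p=39, q=2
i=2: a=3 ⇒ p=136, q=7
i=3: a=1 ⇒ p=175, q=9
i=4: a=4 ⇒ p=836, q=43
i=5: a=1 ⇒ p=1011, q=52
i=6: a=3 ⇒ p=3869, q=199
i=7: a=2 ⇒ p=8749, q=450
(x₁, y₁) = (8749, 450);  8749² − 378·450² = 1 ✓
k=2:  x_2 = 8749·8749+378·450·450 = 153090001,  y_2 = 8749·450+450·8749 = 7874100
k=3:  x_3 = 8749·153090001+378·450·7874100 = 2678768828749,  y_3 = 8749·7874100+450·153090001 = 137781001350
k=4:  x_4 = 8749·2678768828749+378·450·137781001350 = 46873096812360001,  y_4 = 8749·137781001350+450·2678768828749 = 2410891953748200
k=5:  x_5 = 8749·46873096812360001+378·450·2410891953748200 = 820185445343906468749,  y_5 = 8749·2410891953748200+450·46873096812360001 = 42185787268905002250

8749 450
153090001 7874100
2678768828749 137781001350
46873096812360001 2410891953748200
820185445343906468749 42185787268905002250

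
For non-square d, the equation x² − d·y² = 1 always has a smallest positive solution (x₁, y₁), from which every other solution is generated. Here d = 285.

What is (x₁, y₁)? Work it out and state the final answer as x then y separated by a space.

√285 = [16; 1,7,2,7,1,32, …], period ℓ=6 (even) → k=5
step 0: (16, 1)  from 16·(1,0) + (0,1)
…
step 2: (135, 8)  from 7·(17,1) + (16,1)
…
step 4: (2144, 127)  from 7·(287,17) + (135,8)
step 5: (2431, 144)  from 1·(2144,127) + (287,17)
→ (2431, 144).  Check: 2431²=5909761, 285·144²=5909760, difference 1.

2431 144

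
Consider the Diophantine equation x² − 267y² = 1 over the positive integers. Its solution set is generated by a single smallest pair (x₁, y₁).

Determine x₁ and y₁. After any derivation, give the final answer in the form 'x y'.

√267 = [16; 2,1,15,1,2,32, …], period ℓ=6 (even) → k=5
k=0  a_k=16  p_k/q_k = 16/1
k=1  a_k=2  p_k/q_k = 33/2
k=2  a_k=1  p_k/q_k = 49/3
k=3  a_k=15  p_k/q_k = 768/47
k=4  a_k=1  p_k/q_k = 817/50
k=5  a_k=2  p_k/q_k = 2402/147
(x₁, y₁) = (2402, 147);  2402² − 267·147² = 1 ✓

2402 147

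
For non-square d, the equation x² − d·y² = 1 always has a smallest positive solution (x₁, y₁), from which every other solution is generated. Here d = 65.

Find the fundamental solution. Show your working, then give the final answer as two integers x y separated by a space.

129 16

√65 → a₀=8, period (16); ℓ=1 odd so k=1
i=0: a=8 ⇒ p=8, q=1
i=1: a=16 ⇒ p=129, q=16
→ (129, 16).  Check: 129²=16641, 65·16²=16640, difference 1.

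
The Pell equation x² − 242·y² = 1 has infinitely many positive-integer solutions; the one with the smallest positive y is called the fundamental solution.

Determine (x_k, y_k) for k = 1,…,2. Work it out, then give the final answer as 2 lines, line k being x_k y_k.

√242 = [15; 1,1,3,1,14,1,3,1,1,30, …], period ℓ=10 (even) → k=9
k=0  a_k=15  p_k/q_k = 15/1
…
k=2  a_k=1  p_k/q_k = 31/2
k=3  a_k=3  p_k/q_k = 109/7
…
k=6  a_k=1  p_k/q_k = 2209/142
k=7  a_k=3  p_k/q_k = 8696/559
k=8  a_k=1  p_k/q_k = 10905/701
k=9  a_k=1  p_k/q_k = 19601/1260
fundamental: x₁=19601, y₁=1260  (since 384199201 − 242·1587600 = 1)
(19601+1260√242)^2 = 768398401 + 49394520√242

19601 1260
768398401 49394520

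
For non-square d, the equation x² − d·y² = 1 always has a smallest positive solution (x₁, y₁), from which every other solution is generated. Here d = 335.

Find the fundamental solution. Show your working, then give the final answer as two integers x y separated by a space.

d=335: √d = [18; 3,3,3,36] (ℓ=4, even), read p_3/q_3
a_0=18:  p_0=18·1+0=18,  q_0=18·0+1=1
…
a_2=3:  p_2=3·55+18=183,  q_2=3·3+1=10
a_3=3:  p_3=3·183+55=604,  q_3=3·10+3=33
fundamental: x₁=604, y₁=33  (since 364816 − 335·1089 = 1)

604 33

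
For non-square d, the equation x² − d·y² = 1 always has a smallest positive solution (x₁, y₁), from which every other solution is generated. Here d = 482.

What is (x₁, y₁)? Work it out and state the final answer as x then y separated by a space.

483 22

√482 → a₀=21, period (1,20,1,42); ℓ=4 even so k=3
step 0: (21, 1)  from 21·(1,0) + (0,1)
step 1: (22, 1)  from 1·(21,1) + (1,0)
step 2: (461, 21)  from 20·(22,1) + (21,1)
step 3: (483, 22)  from 1·(461,21) + (22,1)
→ (483, 22).  Check: 483²=233289, 482·22²=233288, difference 1.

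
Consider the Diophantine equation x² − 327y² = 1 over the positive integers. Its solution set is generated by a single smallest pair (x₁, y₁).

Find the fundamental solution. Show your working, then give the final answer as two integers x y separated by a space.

217 12

√327 = [18; 12,36, …], period ℓ=2 (even) → k=1
k=0  a_k=18  p_k/q_k = 18/1
k=1  a_k=12  p_k/q_k = 217/12
fundamental: x₁=217, y₁=12  (since 47089 − 327·144 = 1)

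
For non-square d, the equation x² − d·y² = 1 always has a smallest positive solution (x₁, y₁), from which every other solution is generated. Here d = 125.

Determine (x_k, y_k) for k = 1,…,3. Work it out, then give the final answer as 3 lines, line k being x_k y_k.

d=125: √d = [11; 5,1,1,5,22] (ℓ=5, odd), read p_9/q_9
k=0  a_k=11  p_k/q_k = 11/1
…
k=2  a_k=1  p_k/q_k = 67/6
k=3  a_k=1  p_k/q_k = 123/11
k=4  a_k=5  p_k/q_k = 682/61
…
k=7  a_k=1  p_k/q_k = 91444/8179
k=8  a_k=1  p_k/q_k = 167761/15005
k=9  a_k=5  p_k/q_k = 930249/83204
→ (930249, 83204).  Check: 930249²=865363202001, 125·83204²=865363202000, difference 1.
(930249+83204√125)^2 = 1730726404001 + 154800875592√125
(930249+83204√125)^3 = 3220013013190122249 + 288006719437081612√125

930249 83204
1730726404001 154800875592
3220013013190122249 288006719437081612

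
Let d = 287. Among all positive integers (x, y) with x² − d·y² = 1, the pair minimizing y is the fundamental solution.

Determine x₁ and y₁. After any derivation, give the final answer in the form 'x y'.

√287 → a₀=16, period (1,15,1,32); ℓ=4 even so k=3
k=0  a_k=16  p_k/q_k = 16/1
k=1  a_k=1  p_k/q_k = 17/1
k=2  a_k=15  p_k/q_k = 271/16
k=3  a_k=1  p_k/q_k = 288/17
→ (288, 17).  Check: 288²=82944, 287·17²=82943, difference 1.

288 17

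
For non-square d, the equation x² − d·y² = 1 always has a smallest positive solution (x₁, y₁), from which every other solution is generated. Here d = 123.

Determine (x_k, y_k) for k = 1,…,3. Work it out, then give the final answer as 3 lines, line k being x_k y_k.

[11; 11,22] for √123; ℓ=2 ⇒ convergent index 1
k=0  a_k=11  p_k/q_k = 11/1
k=1  a_k=11  p_k/q_k = 122/11
→ (122, 11).  Check: 122²=14884, 123·11²=14883, difference 1.
(x_2, y_2) = (122·122 + 123·11·11, 122·11 + 11·122) = (29767, 2684)
(x_3, y_3) = (122·29767 + 123·11·2684, 122·2684 + 11·29767) = (7263026, 654885)

122 11
29767 2684
7263026 654885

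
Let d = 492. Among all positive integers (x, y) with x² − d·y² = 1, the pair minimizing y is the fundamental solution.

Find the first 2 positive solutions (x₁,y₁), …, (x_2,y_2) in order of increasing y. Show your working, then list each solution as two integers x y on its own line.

29767 1342
1772148577 79894628

√492 → a₀=22, period (5,1,1,10,1,1,5,44); ℓ=8 even so k=7
a_0=22:  p_0=22·1+0=22,  q_0=22·0+1=1
…
a_6=1:  p_6=1·2817+2573=5390,  q_6=1·127+116=243
a_7=5:  p_7=5·5390+2817=29767,  q_7=5·243+127=1342
→ (29767, 1342).  Check: 29767²=886074289, 492·1342²=886074288, difference 1.
n=2: (29767,1342)∘(29767,1342) = (29767·29767+492·1342·1342, 29767·1342+1342·29767) = (1772148577,79894628)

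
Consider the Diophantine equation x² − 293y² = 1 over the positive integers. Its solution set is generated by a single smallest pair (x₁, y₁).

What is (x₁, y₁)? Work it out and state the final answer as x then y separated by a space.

12320649 719780

[17; 8,1,1,8,34] for √293; ℓ=5 ⇒ convergent index 9
k=0  a_k=17  p_k/q_k = 17/1
…
k=2  a_k=1  p_k/q_k = 154/9
k=3  a_k=1  p_k/q_k = 291/17
…
k=8  a_k=1  p_k/q_k = 1444507/84389
k=9  a_k=8  p_k/q_k = 12320649/719780
fundamental: x₁=12320649, y₁=719780  (since 151798391781201 − 293·518083248400 = 1)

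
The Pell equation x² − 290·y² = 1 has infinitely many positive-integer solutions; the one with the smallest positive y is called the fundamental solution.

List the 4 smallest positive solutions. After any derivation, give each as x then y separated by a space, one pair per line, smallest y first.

579 34
670481 39372
776416419 45592742
899089542721 52796355864

√290 = [17; 34, …], period ℓ=1 (odd) → k=1
k=0  a_k=17  p_k/q_k = 17/1
k=1  a_k=34  p_k/q_k = 579/34
→ (579, 34).  Check: 579²=335241, 290·34²=335240, difference 1.
n=2: (579,34)∘(579,34) = (579·579+290·34·34, 579·34+34·579) = (670481,39372)
n=3: (670481,39372)∘(579,34) = (579·670481+290·34·39372, 579·39372+34·670481) = (776416419,45592742)
n=4: (776416419,45592742)∘(579,34) = (579·776416419+290·34·45592742, 579·45592742+34·776416419) = (899089542721,52796355864)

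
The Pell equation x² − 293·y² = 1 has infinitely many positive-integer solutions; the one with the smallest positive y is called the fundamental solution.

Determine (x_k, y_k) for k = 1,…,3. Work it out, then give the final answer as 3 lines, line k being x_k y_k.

√293 = [17; 8,1,1,8,34, …], period ℓ=5 (odd) → k=9
a_0=17:  p_0=17·1+0=17,  q_0=17·0+1=1
a_1=8:  p_1=8·17+1=137,  q_1=8·1+0=8
…
a_3=1:  p_3=1·154+137=291,  q_3=1·9+8=17
a_4=8:  p_4=8·291+154=2482,  q_4=8·17+9=145
…
a_6=8:  p_6=8·84679+2482=679914,  q_6=8·4947+145=39721
…
a_8=1:  p_8=1·764593+679914=1444507,  q_8=1·44668+39721=84389
a_9=8:  p_9=8·1444507+764593=12320649,  q_9=8·84389+44668=719780
(x₁, y₁) = (12320649, 719780);  12320649² − 293·719780² = 1 ✓
n=2: (12320649,719780)∘(12320649,719780) = (12320649·12320649+293·719780·719780, 12320649·719780+719780·12320649) = (303596783562401,17736313474440)
n=3: (303596783562401,17736313474440)∘(12320649,719780) = (12320649·303596783562401+293·719780·17736313474440, 12320649·17736313474440+719780·303596783562401) = (7481018815602612315849,437045785745090703340)

12320649 719780
303596783562401 17736313474440
7481018815602612315849 437045785745090703340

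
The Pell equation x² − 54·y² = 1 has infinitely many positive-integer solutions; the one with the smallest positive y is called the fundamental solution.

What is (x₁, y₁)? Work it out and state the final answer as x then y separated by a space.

485 66

√54 → a₀=7, period (2,1,6,1,2,14); ℓ=6 even so k=5
step 0: (7, 1)  from 7·(1,0) + (0,1)
step 1: (15, 2)  from 2·(7,1) + (1,0)
step 2: (22, 3)  from 1·(15,2) + (7,1)
step 3: (147, 20)  from 6·(22,3) + (15,2)
step 4: (169, 23)  from 1·(147,20) + (22,3)
step 5: (485, 66)  from 2·(169,23) + (147,20)
fundamental: x₁=485, y₁=66  (since 235225 − 54·4356 = 1)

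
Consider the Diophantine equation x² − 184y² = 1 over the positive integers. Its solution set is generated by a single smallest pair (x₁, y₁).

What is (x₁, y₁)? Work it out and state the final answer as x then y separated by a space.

24335 1794

d=184: √d = [13; 1,1,3,2,1,2,1,2,3,1,1,26] (ℓ=12, even), read p_11/q_11
step 0: (13, 1)  from 13·(1,0) + (0,1)
step 1: (14, 1)  from 1·(13,1) + (1,0)
step 2: (27, 2)  from 1·(14,1) + (13,1)
step 3: (95, 7)  from 3·(27,2) + (14,1)
…
step 5: (312, 23)  from 1·(217,16) + (95,7)
step 6: (841, 62)  from 2·(312,23) + (217,16)
step 7: (1153, 85)  from 1·(841,62) + (312,23)
step 8: (3147, 232)  from 2·(1153,85) + (841,62)
step 9: (10594, 781)  from 3·(3147,232) + (1153,85)
step 10: (13741, 1013)  from 1·(10594,781) + (3147,232)
step 11: (24335, 1794)  from 1·(13741,1013) + (10594,781)
(x₁, y₁) = (24335, 1794);  24335² − 184·1794² = 1 ✓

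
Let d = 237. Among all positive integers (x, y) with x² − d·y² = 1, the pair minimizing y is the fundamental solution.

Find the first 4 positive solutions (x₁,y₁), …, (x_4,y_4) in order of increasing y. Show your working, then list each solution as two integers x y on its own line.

228151 14820
104105757601 6762395640
47503665404623351 3085694655308460
21676017531356338550401 1408008642599798519280

d=237: √d = [15; 2,1,1,7,10,7,1,1,2,30] (ℓ=10, even), read p_9/q_9
i=0: a=15 ⇒ p=15, q=1
…
i=2: a=1 ⇒ p=46, q=3
i=3: a=1 ⇒ p=77, q=5
i=4: a=7 ⇒ p=585, q=38
…
i=6: a=7 ⇒ p=42074, q=2733
i=7: a=1 ⇒ p=48001, q=3118
i=8: a=1 ⇒ p=90075, q=5851
i=9: a=2 ⇒ p=228151, q=14820
fundamental: x₁=228151, y₁=14820  (since 52052878801 − 237·219632400 = 1)
(x_2, y_2) = (228151·228151 + 237·14820·14820, 228151·14820 + 14820·228151) = (104105757601, 6762395640)
(x_3, y_3) = (228151·104105757601 + 237·14820·6762395640, 228151·6762395640 + 14820·104105757601) = (47503665404623351, 3085694655308460)
(x_4, y_4) = (228151·47503665404623351 + 237·14820·3085694655308460, 228151·3085694655308460 + 14820·47503665404623351) = (21676017531356338550401, 1408008642599798519280)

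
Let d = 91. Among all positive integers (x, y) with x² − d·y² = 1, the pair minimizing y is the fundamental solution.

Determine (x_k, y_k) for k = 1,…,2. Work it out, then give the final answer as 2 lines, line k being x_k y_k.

d=91: √d = [9; 1,1,5,1,5,1,1,18] (ℓ=8, even), read p_7/q_7
k=0  a_k=9  p_k/q_k = 9/1
…
k=2  a_k=1  p_k/q_k = 19/2
…
k=6  a_k=1  p_k/q_k = 849/89
k=7  a_k=1  p_k/q_k = 1574/165
(x₁, y₁) = (1574, 165);  1574² − 91·165² = 1 ✓
k=2:  x_2 = 1574·1574+91·165·165 = 4954951,  y_2 = 1574·165+165·1574 = 519420

1574 165
4954951 519420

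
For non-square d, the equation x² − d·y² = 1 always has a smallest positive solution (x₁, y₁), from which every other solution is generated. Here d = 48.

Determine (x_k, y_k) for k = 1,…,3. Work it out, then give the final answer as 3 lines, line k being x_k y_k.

d=48: √d = [6; 1,12] (ℓ=2, even), read p_1/q_1
step 0: (6, 1)  from 6·(1,0) + (0,1)
step 1: (7, 1)  from 1·(6,1) + (1,0)
fundamental: x₁=7, y₁=1  (since 49 − 48·1 = 1)
(7+1√48)^2 = 97 + 14√48
(7+1√48)^3 = 1351 + 195√48

7 1
97 14
1351 195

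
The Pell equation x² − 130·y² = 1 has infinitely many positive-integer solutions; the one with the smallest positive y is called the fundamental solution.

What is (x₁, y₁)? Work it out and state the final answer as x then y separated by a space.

√130 → a₀=11, period (2,2,22); ℓ=3 odd so k=5
i=0: a=11 ⇒ p=11, q=1
i=1: a=2 ⇒ p=23, q=2
i=2: a=2 ⇒ p=57, q=5
…
i=4: a=2 ⇒ p=2611, q=229
i=5: a=2 ⇒ p=6499, q=570
(x₁, y₁) = (6499, 570);  6499² − 130·570² = 1 ✓

6499 570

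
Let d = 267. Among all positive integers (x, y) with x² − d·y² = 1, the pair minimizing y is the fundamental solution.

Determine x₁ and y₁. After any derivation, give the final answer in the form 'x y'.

2402 147

d=267: √d = [16; 2,1,15,1,2,32] (ℓ=6, even), read p_5/q_5
k=0  a_k=16  p_k/q_k = 16/1
k=1  a_k=2  p_k/q_k = 33/2
…
k=3  a_k=15  p_k/q_k = 768/47
k=4  a_k=1  p_k/q_k = 817/50
k=5  a_k=2  p_k/q_k = 2402/147
→ (2402, 147).  Check: 2402²=5769604, 267·147²=5769603, difference 1.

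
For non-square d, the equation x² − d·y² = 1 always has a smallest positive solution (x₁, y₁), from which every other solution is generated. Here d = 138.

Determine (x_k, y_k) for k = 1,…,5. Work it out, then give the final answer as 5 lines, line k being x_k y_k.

47 4
4417 376
415151 35340
39019777 3321584
3667443887 312193556

[11; 1,2,1,22] for √138; ℓ=4 ⇒ convergent index 3
step 0: (11, 1)  from 11·(1,0) + (0,1)
…
step 2: (35, 3)  from 2·(12,1) + (11,1)
step 3: (47, 4)  from 1·(35,3) + (12,1)
→ (47, 4).  Check: 47²=2209, 138·4²=2208, difference 1.
n=2: (47,4)∘(47,4) = (47·47+138·4·4, 47·4+4·47) = (4417,376)
n=3: (4417,376)∘(47,4) = (47·4417+138·4·376, 47·376+4·4417) = (415151,35340)
n=4: (415151,35340)∘(47,4) = (47·415151+138·4·35340, 47·35340+4·415151) = (39019777,3321584)
n=5: (39019777,3321584)∘(47,4) = (47·39019777+138·4·3321584, 47·3321584+4·39019777) = (3667443887,312193556)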